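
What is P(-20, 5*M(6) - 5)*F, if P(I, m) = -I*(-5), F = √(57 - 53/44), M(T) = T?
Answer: -50*√27005/11 ≈ -746.96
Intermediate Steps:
F = √27005/22 (F = √(57 - 53*1/44) = √(57 - 53/44) = √(2455/44) = √27005/22 ≈ 7.4696)
P(I, m) = 5*I
P(-20, 5*M(6) - 5)*F = (5*(-20))*(√27005/22) = -50*√27005/11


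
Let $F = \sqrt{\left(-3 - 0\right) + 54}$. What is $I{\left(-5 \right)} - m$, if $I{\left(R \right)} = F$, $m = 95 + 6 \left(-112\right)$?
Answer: $577 + \sqrt{51} \approx 584.14$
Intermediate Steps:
$F = \sqrt{51}$ ($F = \sqrt{\left(-3 + 0\right) + 54} = \sqrt{-3 + 54} = \sqrt{51} \approx 7.1414$)
$m = -577$ ($m = 95 - 672 = -577$)
$I{\left(R \right)} = \sqrt{51}$
$I{\left(-5 \right)} - m = \sqrt{51} - -577 = \sqrt{51} + 577 = 577 + \sqrt{51}$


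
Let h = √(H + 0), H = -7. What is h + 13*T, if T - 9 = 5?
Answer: 182 + I*√7 ≈ 182.0 + 2.6458*I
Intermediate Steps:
T = 14 (T = 9 + 5 = 14)
h = I*√7 (h = √(-7 + 0) = √(-7) = I*√7 ≈ 2.6458*I)
h + 13*T = I*√7 + 13*14 = I*√7 + 182 = 182 + I*√7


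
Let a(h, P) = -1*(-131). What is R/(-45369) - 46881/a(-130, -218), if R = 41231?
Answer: -2132345350/5943339 ≈ -358.78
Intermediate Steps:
a(h, P) = 131
R/(-45369) - 46881/a(-130, -218) = 41231/(-45369) - 46881/131 = 41231*(-1/45369) - 46881*1/131 = -41231/45369 - 46881/131 = -2132345350/5943339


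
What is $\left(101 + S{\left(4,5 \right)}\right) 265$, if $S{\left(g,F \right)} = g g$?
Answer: $31005$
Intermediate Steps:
$S{\left(g,F \right)} = g^{2}$
$\left(101 + S{\left(4,5 \right)}\right) 265 = \left(101 + 4^{2}\right) 265 = \left(101 + 16\right) 265 = 117 \cdot 265 = 31005$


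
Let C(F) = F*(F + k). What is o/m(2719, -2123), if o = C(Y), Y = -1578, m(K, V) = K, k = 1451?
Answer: 200406/2719 ≈ 73.706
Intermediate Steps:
C(F) = F*(1451 + F) (C(F) = F*(F + 1451) = F*(1451 + F))
o = 200406 (o = -1578*(1451 - 1578) = -1578*(-127) = 200406)
o/m(2719, -2123) = 200406/2719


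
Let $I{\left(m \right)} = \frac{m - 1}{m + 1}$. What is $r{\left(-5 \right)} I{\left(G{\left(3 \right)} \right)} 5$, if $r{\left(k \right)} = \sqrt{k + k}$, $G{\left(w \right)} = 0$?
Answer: $- 5 i \sqrt{10} \approx - 15.811 i$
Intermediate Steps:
$I{\left(m \right)} = \frac{-1 + m}{1 + m}$
$r{\left(k \right)} = \sqrt{2} \sqrt{k}$ ($r{\left(k \right)} = \sqrt{2 k} = \sqrt{2} \sqrt{k}$)
$r{\left(-5 \right)} I{\left(G{\left(3 \right)} \right)} 5 = \sqrt{2} \sqrt{-5} \frac{-1 + 0}{1 + 0} \cdot 5 = \sqrt{2} i \sqrt{5} \cdot 1^{-1} \left(-1\right) 5 = i \sqrt{10} \cdot 1 \left(-1\right) 5 = i \sqrt{10} \left(-1\right) 5 = - i \sqrt{10} \cdot 5 = - 5 i \sqrt{10}$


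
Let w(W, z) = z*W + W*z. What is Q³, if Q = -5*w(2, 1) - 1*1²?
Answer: -9261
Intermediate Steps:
w(W, z) = 2*W*z (w(W, z) = W*z + W*z = 2*W*z)
Q = -21 (Q = -10*2 - 1*1² = -5*4 - 1*1 = -20 - 1 = -21)
Q³ = (-21)³ = -9261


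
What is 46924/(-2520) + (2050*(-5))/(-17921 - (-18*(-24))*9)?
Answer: -249383879/13739670 ≈ -18.151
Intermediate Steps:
46924/(-2520) + (2050*(-5))/(-17921 - (-18*(-24))*9) = 46924*(-1/2520) - 10250/(-17921 - 432*9) = -11731/630 - 10250/(-17921 - 1*3888) = -11731/630 - 10250/(-17921 - 3888) = -11731/630 - 10250/(-21809) = -11731/630 - 10250*(-1/21809) = -11731/630 + 10250/21809 = -249383879/13739670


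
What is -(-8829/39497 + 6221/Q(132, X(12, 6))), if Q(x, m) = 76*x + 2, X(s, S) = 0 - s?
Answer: -157120651/396312898 ≈ -0.39646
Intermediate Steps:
X(s, S) = -s
Q(x, m) = 2 + 76*x
-(-8829/39497 + 6221/Q(132, X(12, 6))) = -(-8829/39497 + 6221/(2 + 76*132)) = -(-8829*1/39497 + 6221/(2 + 10032)) = -(-8829/39497 + 6221/10034) = -1*157120651/396312898 = -157120651/396312898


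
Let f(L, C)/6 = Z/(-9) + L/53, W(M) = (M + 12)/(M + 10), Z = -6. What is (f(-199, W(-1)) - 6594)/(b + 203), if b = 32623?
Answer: -175232/869889 ≈ -0.20144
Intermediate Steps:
W(M) = (12 + M)/(10 + M)
f(L, C) = 4 + 6*L/53 (f(L, C) = 6*(-6/(-9) + L/53) = 6*(-6*(-1/9) + L*(1/53)) = 6*(2/3 + L/53) = 4 + 6*L/53)
(f(-199, W(-1)) - 6594)/(b + 203) = ((4 + (6/53)*(-199)) - 6594)/(32623 + 203) = ((4 - 1194/53) - 6594)/32826 = (-982/53 - 6594)*(1/32826) = -350464/53*1/32826 = -175232/869889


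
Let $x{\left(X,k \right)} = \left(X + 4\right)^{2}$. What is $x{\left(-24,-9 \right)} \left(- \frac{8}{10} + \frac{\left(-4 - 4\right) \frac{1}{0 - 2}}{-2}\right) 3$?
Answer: $-3360$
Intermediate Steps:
$x{\left(X,k \right)} = \left(4 + X\right)^{2}$
$x{\left(-24,-9 \right)} \left(- \frac{8}{10} + \frac{\left(-4 - 4\right) \frac{1}{0 - 2}}{-2}\right) 3 = \left(4 - 24\right)^{2} \left(- \frac{8}{10} + \frac{\left(-4 - 4\right) \frac{1}{0 - 2}}{-2}\right) 3 = \left(-20\right)^{2} \left(\left(-8\right) \frac{1}{10} + - \frac{8}{-2} \left(- \frac{1}{2}\right)\right) 3 = 400 \left(- \frac{4}{5} + \left(-8\right) \left(- \frac{1}{2}\right) \left(- \frac{1}{2}\right)\right) 3 = 400 \left(- \frac{4}{5} + 4 \left(- \frac{1}{2}\right)\right) 3 = 400 \left(- \frac{4}{5} - 2\right) 3 = 400 \left(\left(- \frac{14}{5}\right) 3\right) = 400 \left(- \frac{42}{5}\right) = -3360$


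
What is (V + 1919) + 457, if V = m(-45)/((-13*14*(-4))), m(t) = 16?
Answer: 216218/91 ≈ 2376.0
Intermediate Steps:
V = 2/91 (V = 16/((-13*14*(-4))) = 16/((-182*(-4))) = 16/728 = 16*(1/728) = 2/91 ≈ 0.021978)
(V + 1919) + 457 = (2/91 + 1919) + 457 = 174631/91 + 457 = 216218/91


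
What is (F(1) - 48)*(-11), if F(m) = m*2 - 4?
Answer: 550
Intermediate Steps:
F(m) = -4 + 2*m (F(m) = 2*m - 4 = -4 + 2*m)
(F(1) - 48)*(-11) = ((-4 + 2*1) - 48)*(-11) = ((-4 + 2) - 48)*(-11) = (-2 - 48)*(-11) = -50*(-11) = 550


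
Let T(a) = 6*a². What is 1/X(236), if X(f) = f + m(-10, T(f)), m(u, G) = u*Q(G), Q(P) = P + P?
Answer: -1/6683284 ≈ -1.4963e-7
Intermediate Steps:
Q(P) = 2*P
m(u, G) = 2*G*u (m(u, G) = u*(2*G) = 2*G*u)
X(f) = f - 120*f² (X(f) = f + 2*(6*f²)*(-10) = f - 120*f²)
1/X(236) = 1/(236*(1 - 120*236)) = 1/(236*(1 - 28320)) = 1/(236*(-28319)) = 1/(-6683284) = -1/6683284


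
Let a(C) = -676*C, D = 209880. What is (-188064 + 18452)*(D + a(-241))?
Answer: -63230675152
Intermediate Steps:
(-188064 + 18452)*(D + a(-241)) = (-188064 + 18452)*(209880 - 676*(-241)) = -169612*(209880 + 162916) = -169612*372796 = -63230675152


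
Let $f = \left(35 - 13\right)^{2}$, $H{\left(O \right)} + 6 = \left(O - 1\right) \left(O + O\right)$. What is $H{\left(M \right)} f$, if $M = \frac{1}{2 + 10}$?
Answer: $- \frac{53603}{18} \approx -2977.9$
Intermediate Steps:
$M = \frac{1}{12} \approx 0.083333$
$H{\left(O \right)} = -6 + 2 O \left(-1 + O\right)$ ($H{\left(O \right)} = -6 + \left(O - 1\right) \left(O + O\right) = -6 + \left(-1 + O\right) 2 O = -6 + 2 O \left(-1 + O\right)$)
$f = 484$ ($f = 22^{2} = 484$)
$H{\left(M \right)} f = \left(-6 - \frac{1}{6} + \frac{2}{144}\right) 484 = \left(-6 - \frac{1}{6} + 2 \cdot \frac{1}{144}\right) 484 = \left(-6 - \frac{1}{6} + \frac{1}{72}\right) 484 = \left(- \frac{443}{72}\right) 484 = - \frac{53603}{18}$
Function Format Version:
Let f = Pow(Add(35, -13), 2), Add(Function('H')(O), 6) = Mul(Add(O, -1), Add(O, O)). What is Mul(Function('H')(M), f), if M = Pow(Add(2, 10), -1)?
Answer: Rational(-53603, 18) ≈ -2977.9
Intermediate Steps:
M = Rational(1, 12) (M = Pow(12, -1) = Rational(1, 12) ≈ 0.083333)
Function('H')(O) = Add(-6, Mul(2, O, Add(-1, O))) (Function('H')(O) = Add(-6, Mul(Add(O, -1), Add(O, O))) = Add(-6, Mul(Add(-1, O), Mul(2, O))) = Add(-6, Mul(2, O, Add(-1, O))))
f = 484 (f = Pow(22, 2) = 484)
Mul(Function('H')(M), f) = Mul(Add(-6, Mul(-2, Rational(1, 12)), Mul(2, Pow(Rational(1, 12), 2))), 484) = Mul(Add(-6, Rational(-1, 6), Mul(2, Rational(1, 144))), 484) = Mul(Add(-6, Rational(-1, 6), Rational(1, 72)), 484) = Mul(Rational(-443, 72), 484) = Rational(-53603, 18)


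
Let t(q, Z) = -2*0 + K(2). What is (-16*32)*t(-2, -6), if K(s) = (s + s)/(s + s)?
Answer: -512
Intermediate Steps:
K(s) = 1 (K(s) = (2*s)/((2*s)) = (2*s)*(1/(2*s)) = 1)
t(q, Z) = 1 (t(q, Z) = -2*0 + 1 = 0 + 1 = 1)
(-16*32)*t(-2, -6) = -16*32*1 = -512*1 = -512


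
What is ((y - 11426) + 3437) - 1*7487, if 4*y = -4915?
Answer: -66819/4 ≈ -16705.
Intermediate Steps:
y = -4915/4 (y = (¼)*(-4915) = -4915/4 ≈ -1228.8)
((y - 11426) + 3437) - 1*7487 = ((-4915/4 - 11426) + 3437) - 1*7487 = (-50619/4 + 3437) - 7487 = -36871/4 - 7487 = -66819/4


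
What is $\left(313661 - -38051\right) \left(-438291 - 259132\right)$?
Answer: $-245292038176$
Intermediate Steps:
$\left(313661 - -38051\right) \left(-438291 - 259132\right) = \left(313661 + \left(-91250 + 129301\right)\right) \left(-697423\right) = \left(313661 + 38051\right) \left(-697423\right) = 351712 \left(-697423\right) = -245292038176$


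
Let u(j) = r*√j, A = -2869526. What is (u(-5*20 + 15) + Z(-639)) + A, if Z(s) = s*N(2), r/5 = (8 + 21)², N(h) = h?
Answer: -2870804 + 4205*I*√85 ≈ -2.8708e+6 + 38768.0*I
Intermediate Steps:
r = 4205 (r = 5*(8 + 21)² = 5*29² = 5*841 = 4205)
Z(s) = 2*s (Z(s) = s*2 = 2*s)
u(j) = 4205*√j
(u(-5*20 + 15) + Z(-639)) + A = (4205*√(-5*20 + 15) + 2*(-639)) - 2869526 = (4205*√(-100 + 15) - 1278) - 2869526 = (4205*√(-85) - 1278) - 2869526 = (4205*(I*√85) - 1278) - 2869526 = (4205*I*√85 - 1278) - 2869526 = (-1278 + 4205*I*√85) - 2869526 = -2870804 + 4205*I*√85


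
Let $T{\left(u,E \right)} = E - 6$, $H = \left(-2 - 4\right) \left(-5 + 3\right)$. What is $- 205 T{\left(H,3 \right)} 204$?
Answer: $125460$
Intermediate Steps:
$H = 12$ ($H = \left(-6\right) \left(-2\right) = 12$)
$T{\left(u,E \right)} = -6 + E$
$- 205 T{\left(H,3 \right)} 204 = - 205 \left(-6 + 3\right) 204 = \left(-205\right) \left(-3\right) 204 = 615 \cdot 204 = 125460$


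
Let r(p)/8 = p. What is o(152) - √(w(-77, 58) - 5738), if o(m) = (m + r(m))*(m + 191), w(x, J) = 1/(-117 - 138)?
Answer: 469224 - I*√373113705/255 ≈ 4.6922e+5 - 75.75*I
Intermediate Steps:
w(x, J) = -1/255 (w(x, J) = 1/(-255) = -1/255)
r(p) = 8*p
o(m) = 9*m*(191 + m) (o(m) = (m + 8*m)*(m + 191) = (9*m)*(191 + m) = 9*m*(191 + m))
o(152) - √(w(-77, 58) - 5738) = 9*152*(191 + 152) - √(-1/255 - 5738) = 9*152*343 - √(-1463191/255) = 469224 - I*√373113705/255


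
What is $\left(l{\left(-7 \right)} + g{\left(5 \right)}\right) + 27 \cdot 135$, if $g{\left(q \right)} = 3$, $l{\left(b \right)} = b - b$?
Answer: $3648$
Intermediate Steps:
$l{\left(b \right)} = 0$
$\left(l{\left(-7 \right)} + g{\left(5 \right)}\right) + 27 \cdot 135 = \left(0 + 3\right) + 27 \cdot 135 = 3 + 3645 = 3648$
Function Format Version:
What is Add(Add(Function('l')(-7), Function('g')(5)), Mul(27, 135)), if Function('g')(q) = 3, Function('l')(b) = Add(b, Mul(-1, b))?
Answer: 3648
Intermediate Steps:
Function('l')(b) = 0
Add(Add(Function('l')(-7), Function('g')(5)), Mul(27, 135)) = Add(Add(0, 3), Mul(27, 135)) = Add(3, 3645) = 3648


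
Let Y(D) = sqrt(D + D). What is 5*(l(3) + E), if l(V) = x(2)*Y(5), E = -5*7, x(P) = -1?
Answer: -175 - 5*sqrt(10) ≈ -190.81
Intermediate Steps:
Y(D) = sqrt(2)*sqrt(D) (Y(D) = sqrt(2*D) = sqrt(2)*sqrt(D))
E = -35
l(V) = -sqrt(10) (l(V) = -sqrt(2)*sqrt(5) = -sqrt(10))
5*(l(3) + E) = 5*(-sqrt(10) - 35) = 5*(-35 - sqrt(10)) = -175 - 5*sqrt(10)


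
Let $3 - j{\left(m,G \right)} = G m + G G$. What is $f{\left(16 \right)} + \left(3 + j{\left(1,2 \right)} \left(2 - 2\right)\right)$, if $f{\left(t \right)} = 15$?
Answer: $18$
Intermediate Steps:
$j{\left(m,G \right)} = 3 - G^{2} - G m$ ($j{\left(m,G \right)} = 3 - \left(G m + G G\right) = 3 - \left(G m + G^{2}\right) = 3 - \left(G^{2} + G m\right) = 3 - G^{2} - G m$)
$f{\left(16 \right)} + \left(3 + j{\left(1,2 \right)} \left(2 - 2\right)\right) = 15 + \left(3 + \left(3 - 2^{2} - 2 \cdot 1\right) \left(2 - 2\right)\right) = 15 + \left(3 + \left(3 - 4 - 2\right) 0\right) = 15 + \left(3 - 0\right) = 15 + \left(3 + 0\right) = 15 + 3 = 18$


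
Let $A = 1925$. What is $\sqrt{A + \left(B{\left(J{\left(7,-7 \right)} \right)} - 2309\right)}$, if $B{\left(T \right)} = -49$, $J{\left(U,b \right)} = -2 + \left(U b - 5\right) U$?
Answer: $i \sqrt{433} \approx 20.809 i$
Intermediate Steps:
$J{\left(U,b \right)} = -2 + U \left(-5 + U b\right)$ ($J{\left(U,b \right)} = -2 + \left(-5 + U b\right) U = -2 + U \left(-5 + U b\right)$)
$\sqrt{A + \left(B{\left(J{\left(7,-7 \right)} \right)} - 2309\right)} = \sqrt{1925 - 2358} = \sqrt{-433} = i \sqrt{433}$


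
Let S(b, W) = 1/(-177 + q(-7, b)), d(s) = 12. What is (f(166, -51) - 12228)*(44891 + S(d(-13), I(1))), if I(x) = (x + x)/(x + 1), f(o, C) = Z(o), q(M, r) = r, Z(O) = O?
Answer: -89343402868/165 ≈ -5.4147e+8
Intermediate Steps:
f(o, C) = o
I(x) = 2*x/(1 + x) (I(x) = (2*x)/(1 + x) = 2*x/(1 + x))
S(b, W) = 1/(-177 + b)
(f(166, -51) - 12228)*(44891 + S(d(-13), I(1))) = (166 - 12228)*(44891 + 1/(-177 + 12)) = -12062*(44891 + 1/(-165)) = -12062*(44891 - 1/165) = -12062*7407014/165 = -89343402868/165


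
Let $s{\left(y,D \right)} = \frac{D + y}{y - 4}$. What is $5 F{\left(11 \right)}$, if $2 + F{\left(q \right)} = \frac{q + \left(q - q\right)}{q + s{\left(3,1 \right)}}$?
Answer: $- \frac{15}{7} \approx -2.1429$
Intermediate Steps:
$s{\left(y,D \right)} = \frac{D + y}{-4 + y}$
$F{\left(q \right)} = -2 + \frac{q}{-4 + q}$ ($F{\left(q \right)} = -2 + \frac{q + \left(q - q\right)}{q + \frac{1 + 3}{-4 + 3}} = -2 + \frac{q + 0}{q + \frac{1}{-1} \cdot 4} = -2 + \frac{q}{q - 4} = -2 + \frac{q}{-4 + q}$)
$5 F{\left(11 \right)} = 5 \frac{8 - 11}{-4 + 11} = 5 \frac{8 - 11}{7} = 5 \cdot \frac{1}{7} \left(-3\right) = 5 \left(- \frac{3}{7}\right) = - \frac{15}{7}$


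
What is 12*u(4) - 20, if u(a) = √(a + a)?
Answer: -20 + 24*√2 ≈ 13.941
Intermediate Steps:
u(a) = √2*√a (u(a) = √(2*a) = √2*√a)
12*u(4) - 20 = 12*(√2*√4) - 20 = 12*(√2*2) - 20 = 12*(2*√2) - 20 = 24*√2 - 20 = -20 + 24*√2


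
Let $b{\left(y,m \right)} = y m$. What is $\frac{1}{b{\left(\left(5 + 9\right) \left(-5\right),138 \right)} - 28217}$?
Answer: $- \frac{1}{37877} \approx -2.6401 \cdot 10^{-5}$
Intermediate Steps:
$b{\left(y,m \right)} = m y$
$\frac{1}{b{\left(\left(5 + 9\right) \left(-5\right),138 \right)} - 28217} = \frac{1}{138 \left(5 + 9\right) \left(-5\right) - 28217} = \frac{1}{138 \cdot 14 \left(-5\right) - 28217} = \frac{1}{138 \left(-70\right) - 28217} = \frac{1}{-9660 - 28217} = \frac{1}{-37877} = - \frac{1}{37877}$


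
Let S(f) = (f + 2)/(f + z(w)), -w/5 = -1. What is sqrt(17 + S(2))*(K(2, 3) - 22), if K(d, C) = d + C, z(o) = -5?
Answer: -17*sqrt(141)/3 ≈ -67.288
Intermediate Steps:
w = 5 (w = -5*(-1) = 5)
S(f) = (2 + f)/(-5 + f) (S(f) = (f + 2)/(f - 5) = (2 + f)/(-5 + f))
K(d, C) = C + d
sqrt(17 + S(2))*(K(2, 3) - 22) = sqrt(17 + (2 + 2)/(-5 + 2))*((3 + 2) - 22) = sqrt(17 + 4/(-3))*(5 - 22) = sqrt(17 - 1/3*4)*(-17) = sqrt(17 - 4/3)*(-17) = sqrt(47/3)*(-17) = (sqrt(141)/3)*(-17) = -17*sqrt(141)/3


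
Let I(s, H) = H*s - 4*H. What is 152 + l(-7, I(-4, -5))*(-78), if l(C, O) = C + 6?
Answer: 230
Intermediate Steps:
I(s, H) = -4*H + H*s
l(C, O) = 6 + C
152 + l(-7, I(-4, -5))*(-78) = 152 + (6 - 7)*(-78) = 152 - 1*(-78) = 152 + 78 = 230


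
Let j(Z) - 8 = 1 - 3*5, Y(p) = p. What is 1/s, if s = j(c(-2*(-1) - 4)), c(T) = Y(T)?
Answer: -⅙ ≈ -0.16667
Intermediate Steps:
c(T) = T
j(Z) = -6 (j(Z) = 8 + (1 - 3*5) = 8 + (1 - 15) = 8 - 14 = -6)
s = -6
1/s = 1/(-6) = -⅙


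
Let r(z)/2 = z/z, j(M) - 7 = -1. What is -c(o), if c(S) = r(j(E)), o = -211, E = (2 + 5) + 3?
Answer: -2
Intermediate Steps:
E = 10 (E = 7 + 3 = 10)
j(M) = 6 (j(M) = 7 - 1 = 6)
r(z) = 2 (r(z) = 2*(z/z) = 2*1 = 2)
c(S) = 2
-c(o) = -1*2 = -2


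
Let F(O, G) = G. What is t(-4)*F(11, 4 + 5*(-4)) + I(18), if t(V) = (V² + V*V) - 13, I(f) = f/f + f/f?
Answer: -302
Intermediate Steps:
I(f) = 2 (I(f) = 1 + 1 = 2)
t(V) = -13 + 2*V² (t(V) = (V² + V²) - 13 = 2*V² - 13 = -13 + 2*V²)
t(-4)*F(11, 4 + 5*(-4)) + I(18) = (-13 + 2*(-4)²)*(4 + 5*(-4)) + 2 = (-13 + 2*16)*(4 - 20) + 2 = (-13 + 32)*(-16) + 2 = 19*(-16) + 2 = -304 + 2 = -302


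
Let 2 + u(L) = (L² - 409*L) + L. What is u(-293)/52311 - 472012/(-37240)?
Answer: 1155006449/69573630 ≈ 16.601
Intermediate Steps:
u(L) = -2 + L² - 408*L (u(L) = -2 + ((L² - 409*L) + L) = -2 + (L² - 408*L) = -2 + L² - 408*L)
u(-293)/52311 - 472012/(-37240) = (-2 + (-293)² - 408*(-293))/52311 - 472012/(-37240) = (-2 + 85849 + 119544)*(1/52311) - 472012*(-1/37240) = 205391*(1/52311) + 118003/9310 = 205391/52311 + 118003/9310 = 1155006449/69573630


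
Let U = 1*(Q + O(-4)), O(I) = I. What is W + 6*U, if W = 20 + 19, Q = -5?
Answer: -15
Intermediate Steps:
W = 39
U = -9 (U = 1*(-5 - 4) = 1*(-9) = -9)
W + 6*U = 39 + 6*(-9) = 39 - 54 = -15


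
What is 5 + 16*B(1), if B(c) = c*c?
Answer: 21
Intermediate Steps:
B(c) = c**2
5 + 16*B(1) = 5 + 16*1**2 = 5 + 16*1 = 5 + 16 = 21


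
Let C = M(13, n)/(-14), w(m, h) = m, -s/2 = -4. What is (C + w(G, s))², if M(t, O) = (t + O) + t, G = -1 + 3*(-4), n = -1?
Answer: 42849/196 ≈ 218.62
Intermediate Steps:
s = 8 (s = -2*(-4) = 8)
G = -13 (G = -1 - 12 = -13)
M(t, O) = O + 2*t (M(t, O) = (O + t) + t = O + 2*t)
C = -25/14 (C = (-1 + 2*13)/(-14) = (-1 + 26)*(-1/14) = 25*(-1/14) = -25/14 ≈ -1.7857)
(C + w(G, s))² = (-25/14 - 13)² = (-207/14)² = 42849/196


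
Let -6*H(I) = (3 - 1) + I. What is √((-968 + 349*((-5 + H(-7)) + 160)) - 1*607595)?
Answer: I*√19950378/6 ≈ 744.43*I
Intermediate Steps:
H(I) = -⅓ - I/6 (H(I) = -((3 - 1) + I)/6 = -(2 + I)/6 = -⅓ - I/6)
√((-968 + 349*((-5 + H(-7)) + 160)) - 1*607595) = √((-968 + 349*((-5 + (-⅓ - ⅙*(-7))) + 160)) - 1*607595) = √((-968 + 349*((-5 + (-⅓ + 7/6)) + 160)) - 607595) = √((-968 + 349*((-5 + ⅚) + 160)) - 607595) = √((-968 + 349*(-25/6 + 160)) - 607595) = √((-968 + 349*(935/6)) - 607595) = √((-968 + 326315/6) - 607595) = √(320507/6 - 607595) = √(-3325063/6) = I*√19950378/6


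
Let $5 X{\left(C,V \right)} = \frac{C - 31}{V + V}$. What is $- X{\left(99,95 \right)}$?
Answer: $- \frac{34}{475} \approx -0.071579$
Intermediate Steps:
$X{\left(C,V \right)} = \frac{-31 + C}{10 V}$ ($X{\left(C,V \right)} = \frac{\left(C - 31\right) \frac{1}{V + V}}{5} = \frac{\left(-31 + C\right) \frac{1}{2 V}}{5} = \frac{\frac{1}{2} \frac{1}{V} \left(-31 + C\right)}{5} = \frac{-31 + C}{10 V}$)
$- X{\left(99,95 \right)} = - \frac{-31 + 99}{10 \cdot 95} = - \frac{68}{10 \cdot 95} = \left(-1\right) \frac{34}{475} = - \frac{34}{475}$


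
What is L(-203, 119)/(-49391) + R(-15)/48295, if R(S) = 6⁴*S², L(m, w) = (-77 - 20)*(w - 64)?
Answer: 2932013885/477067669 ≈ 6.1459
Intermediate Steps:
L(m, w) = 6208 - 97*w (L(m, w) = -97*(-64 + w) = 6208 - 97*w)
R(S) = 1296*S²
L(-203, 119)/(-49391) + R(-15)/48295 = (6208 - 97*119)/(-49391) + (1296*(-15)²)/48295 = (6208 - 11543)*(-1/49391) + (1296*225)*(1/48295) = -5335*(-1/49391) + 291600*(1/48295) = 5335/49391 + 58320/9659 = 2932013885/477067669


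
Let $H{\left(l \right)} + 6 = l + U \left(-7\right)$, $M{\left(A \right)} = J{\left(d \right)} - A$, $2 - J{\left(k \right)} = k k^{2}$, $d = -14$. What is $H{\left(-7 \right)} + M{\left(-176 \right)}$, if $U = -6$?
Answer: $2951$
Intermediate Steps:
$J{\left(k \right)} = 2 - k^{3}$ ($J{\left(k \right)} = 2 - k k^{2} = 2 - k^{3}$)
$M{\left(A \right)} = 2746 - A$ ($M{\left(A \right)} = \left(2 - \left(-14\right)^{3}\right) - A = \left(2 - -2744\right) - A = \left(2 + 2744\right) - A = 2746 - A$)
$H{\left(l \right)} = 36 + l$ ($H{\left(l \right)} = -6 + \left(l - -42\right) = -6 + \left(l + 42\right) = -6 + \left(42 + l\right) = 36 + l$)
$H{\left(-7 \right)} + M{\left(-176 \right)} = \left(36 - 7\right) + \left(2746 - -176\right) = 29 + \left(2746 + 176\right) = 29 + 2922 = 2951$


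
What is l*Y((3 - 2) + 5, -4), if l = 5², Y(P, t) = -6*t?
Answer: 600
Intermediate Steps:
l = 25
l*Y((3 - 2) + 5, -4) = 25*(-6*(-4)) = 25*24 = 600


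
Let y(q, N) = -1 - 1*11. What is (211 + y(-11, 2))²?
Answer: 39601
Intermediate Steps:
y(q, N) = -12 (y(q, N) = -1 - 11 = -12)
(211 + y(-11, 2))² = (211 - 12)² = 199² = 39601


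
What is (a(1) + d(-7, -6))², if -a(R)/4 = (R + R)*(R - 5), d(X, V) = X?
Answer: 625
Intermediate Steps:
a(R) = -8*R*(-5 + R) (a(R) = -4*(R + R)*(R - 5) = -4*2*R*(-5 + R) = -8*R*(-5 + R))
(a(1) + d(-7, -6))² = (8*1*(5 - 1*1) - 7)² = (8*1*(5 - 1) - 7)² = (8*1*4 - 7)² = (32 - 7)² = 25² = 625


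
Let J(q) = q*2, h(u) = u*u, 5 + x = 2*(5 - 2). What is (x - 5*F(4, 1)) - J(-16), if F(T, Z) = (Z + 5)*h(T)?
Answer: -447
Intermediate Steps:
x = 1 (x = -5 + 2*(5 - 2) = -5 + 2*3 = -5 + 6 = 1)
h(u) = u²
F(T, Z) = T²*(5 + Z) (F(T, Z) = (Z + 5)*T² = (5 + Z)*T² = T²*(5 + Z))
J(q) = 2*q
(x - 5*F(4, 1)) - J(-16) = (1 - 5*4²*(5 + 1)) - 2*(-16) = (1 - 80*6) - 1*(-32) = (1 - 5*96) + 32 = (1 - 480) + 32 = -479 + 32 = -447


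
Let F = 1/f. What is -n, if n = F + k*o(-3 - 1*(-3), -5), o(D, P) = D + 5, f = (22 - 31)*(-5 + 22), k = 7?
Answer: -5354/153 ≈ -34.993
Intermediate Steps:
f = -153 (f = -9*17 = -153)
F = -1/153 (F = 1/(-153) = -1/153 ≈ -0.0065359)
o(D, P) = 5 + D
n = 5354/153 (n = -1/153 + 7*(5 + (-3 - 1*(-3))) = -1/153 + 7*(5 + (-3 + 3)) = -1/153 + 7*(5 + 0) = -1/153 + 7*5 = -1/153 + 35 = 5354/153 ≈ 34.993)
-n = -1*5354/153 = -5354/153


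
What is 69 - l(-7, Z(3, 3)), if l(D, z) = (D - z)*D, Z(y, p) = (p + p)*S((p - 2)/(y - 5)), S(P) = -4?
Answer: 188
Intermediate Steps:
Z(y, p) = -8*p (Z(y, p) = (p + p)*(-4) = (2*p)*(-4) = -8*p)
l(D, z) = D*(D - z)
69 - l(-7, Z(3, 3)) = 69 - (-7)*(-7 - (-8)*3) = 69 - (-7)*(-7 - 1*(-24)) = 69 - (-7)*(-7 + 24) = 69 - (-7)*17 = 69 - 1*(-119) = 69 + 119 = 188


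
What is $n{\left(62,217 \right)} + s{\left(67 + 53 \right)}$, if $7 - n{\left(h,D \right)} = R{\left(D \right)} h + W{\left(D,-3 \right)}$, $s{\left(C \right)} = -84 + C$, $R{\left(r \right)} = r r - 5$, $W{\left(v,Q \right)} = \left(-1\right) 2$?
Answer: $-2919163$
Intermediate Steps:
$W{\left(v,Q \right)} = -2$
$R{\left(r \right)} = -5 + r^{2}$ ($R{\left(r \right)} = r^{2} - 5 = -5 + r^{2}$)
$n{\left(h,D \right)} = 9 - h \left(-5 + D^{2}\right)$ ($n{\left(h,D \right)} = 7 - \left(\left(-5 + D^{2}\right) h - 2\right) = 7 - \left(h \left(-5 + D^{2}\right) - 2\right) = 7 - \left(-2 + h \left(-5 + D^{2}\right)\right) = 9 - h \left(-5 + D^{2}\right)$)
$n{\left(62,217 \right)} + s{\left(67 + 53 \right)} = \left(9 - 62 \left(-5 + 217^{2}\right)\right) + \left(-84 + \left(67 + 53\right)\right) = \left(9 - 62 \left(-5 + 47089\right)\right) + \left(-84 + 120\right) = \left(9 - 62 \cdot 47084\right) + 36 = \left(9 - 2919208\right) + 36 = -2919199 + 36 = -2919163$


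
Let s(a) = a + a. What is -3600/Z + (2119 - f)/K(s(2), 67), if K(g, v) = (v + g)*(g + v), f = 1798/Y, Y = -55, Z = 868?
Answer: -223849069/60164335 ≈ -3.7206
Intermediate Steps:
f = -1798/55 (f = 1798/(-55) = 1798*(-1/55) = -1798/55 ≈ -32.691)
s(a) = 2*a
K(g, v) = (g + v)² (K(g, v) = (g + v)*(g + v) = (g + v)²)
-3600/Z + (2119 - f)/K(s(2), 67) = -3600/868 + (2119 - 1*(-1798/55))/((2*2 + 67)²) = -3600*1/868 + (2119 + 1798/55)/((4 + 67)²) = -900/217 + 118343/(55*(71²)) = -900/217 + (118343/55)/5041 = -900/217 + (118343/55)*(1/5041) = -900/217 + 118343/277255 = -223849069/60164335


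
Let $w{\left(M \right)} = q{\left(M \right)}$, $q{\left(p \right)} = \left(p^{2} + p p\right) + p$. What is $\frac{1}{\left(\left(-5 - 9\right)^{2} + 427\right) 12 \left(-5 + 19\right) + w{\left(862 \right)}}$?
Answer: $\frac{1}{1591614} \approx 6.2829 \cdot 10^{-7}$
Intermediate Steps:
$q{\left(p \right)} = p + 2 p^{2}$ ($q{\left(p \right)} = \left(p^{2} + p^{2}\right) + p = 2 p^{2} + p = p + 2 p^{2}$)
$w{\left(M \right)} = M \left(1 + 2 M\right)$
$\frac{1}{\left(\left(-5 - 9\right)^{2} + 427\right) 12 \left(-5 + 19\right) + w{\left(862 \right)}} = \frac{1}{\left(\left(-5 - 9\right)^{2} + 427\right) 12 \left(-5 + 19\right) + 862 \left(1 + 2 \cdot 862\right)} = \frac{1}{\left(\left(-14\right)^{2} + 427\right) 12 \cdot 14 + 862 \left(1 + 1724\right)} = \frac{1}{\left(196 + 427\right) 168 + 862 \cdot 1725} = \frac{1}{623 \cdot 168 + 1486950} = \frac{1}{104664 + 1486950} = \frac{1}{1591614}$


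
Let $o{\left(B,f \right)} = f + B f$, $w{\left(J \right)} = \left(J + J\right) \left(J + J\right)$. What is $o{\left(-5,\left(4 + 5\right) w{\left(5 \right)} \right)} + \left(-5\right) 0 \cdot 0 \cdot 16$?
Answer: $-3600$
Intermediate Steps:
$w{\left(J \right)} = 4 J^{2}$ ($w{\left(J \right)} = 2 J 2 J = 4 J^{2}$)
$o{\left(-5,\left(4 + 5\right) w{\left(5 \right)} \right)} + \left(-5\right) 0 \cdot 0 \cdot 16 = \left(4 + 5\right) 4 \cdot 5^{2} \left(1 - 5\right) + \left(-5\right) 0 \cdot 0 \cdot 16 = 9 \cdot 4 \cdot 25 \left(-4\right) + 0 \cdot 0 \cdot 16 = 9 \cdot 100 \left(-4\right) + 0 \cdot 16 = 900 \left(-4\right) + 0 = -3600 + 0 = -3600$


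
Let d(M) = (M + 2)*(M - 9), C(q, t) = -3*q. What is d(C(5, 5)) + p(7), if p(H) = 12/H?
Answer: 2196/7 ≈ 313.71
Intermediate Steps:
d(M) = (-9 + M)*(2 + M) (d(M) = (2 + M)*(-9 + M) = (-9 + M)*(2 + M))
d(C(5, 5)) + p(7) = (-18 + (-3*5)**2 - (-21)*5) + 12/7 = (-18 + (-15)**2 - 7*(-15)) + 12*(1/7) = (-18 + 225 + 105) + 12/7 = 312 + 12/7 = 2196/7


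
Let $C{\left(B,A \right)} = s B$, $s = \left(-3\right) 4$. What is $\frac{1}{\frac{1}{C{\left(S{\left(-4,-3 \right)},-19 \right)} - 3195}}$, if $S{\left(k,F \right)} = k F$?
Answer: $-3339$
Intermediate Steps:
$s = -12$
$S{\left(k,F \right)} = F k$
$C{\left(B,A \right)} = - 12 B$
$\frac{1}{\frac{1}{C{\left(S{\left(-4,-3 \right)},-19 \right)} - 3195}} = \frac{1}{\frac{1}{- 12 \left(\left(-3\right) \left(-4\right)\right) - 3195}} = \frac{1}{\frac{1}{\left(-12\right) 12 - 3195}} = \frac{1}{\frac{1}{-144 - 3195}} = \frac{1}{\frac{1}{-3339}} = \frac{1}{- \frac{1}{3339}} = -3339$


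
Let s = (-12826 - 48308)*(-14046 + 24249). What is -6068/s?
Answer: 3034/311875101 ≈ 9.7282e-6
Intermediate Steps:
s = -623750202 (s = -61134*10203 = -623750202)
-6068/s = -6068/(-623750202) = -6068*(-1/623750202) = 3034/311875101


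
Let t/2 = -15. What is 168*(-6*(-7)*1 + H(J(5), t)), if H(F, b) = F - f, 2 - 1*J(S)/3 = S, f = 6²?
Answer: -504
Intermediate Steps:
t = -30 (t = 2*(-15) = -30)
f = 36
J(S) = 6 - 3*S
H(F, b) = -36 + F (H(F, b) = F - 1*36 = F - 36 = -36 + F)
168*(-6*(-7)*1 + H(J(5), t)) = 168*(-6*(-7)*1 + (-36 + (6 - 3*5))) = 168*(42*1 + (-36 + (6 - 15))) = 168*(42 + (-36 - 9)) = 168*(42 - 45) = 168*(-3) = -504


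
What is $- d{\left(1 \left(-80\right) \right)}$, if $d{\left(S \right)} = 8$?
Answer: $-8$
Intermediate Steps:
$- d{\left(1 \left(-80\right) \right)} = \left(-1\right) 8 = -8$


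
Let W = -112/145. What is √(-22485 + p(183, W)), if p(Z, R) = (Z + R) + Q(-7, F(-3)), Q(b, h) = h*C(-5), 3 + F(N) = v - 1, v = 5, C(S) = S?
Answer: 3*I*√52113435/145 ≈ 149.36*I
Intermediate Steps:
W = -112/145 (W = -112*1/145 = -112/145 ≈ -0.77241)
F(N) = 1 (F(N) = -3 + (5 - 1) = -3 + 4 = 1)
Q(b, h) = -5*h (Q(b, h) = h*(-5) = -5*h)
p(Z, R) = -5 + R + Z (p(Z, R) = (Z + R) - 5*1 = (R + Z) - 5 = -5 + R + Z)
√(-22485 + p(183, W)) = √(-22485 + (-5 - 112/145 + 183)) = √(-22485 + 25698/145) = √(-3234627/145) = 3*I*√52113435/145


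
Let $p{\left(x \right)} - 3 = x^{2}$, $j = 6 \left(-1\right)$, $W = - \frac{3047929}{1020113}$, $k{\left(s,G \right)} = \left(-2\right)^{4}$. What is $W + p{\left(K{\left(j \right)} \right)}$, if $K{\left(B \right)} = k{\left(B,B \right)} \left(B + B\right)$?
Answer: $\frac{37605458042}{1020113} \approx 36864.0$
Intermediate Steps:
$k{\left(s,G \right)} = 16$
$W = - \frac{3047929}{1020113}$ ($W = \left(-3047929\right) \frac{1}{1020113} = - \frac{3047929}{1020113} \approx -2.9878$)
$j = -6$
$K{\left(B \right)} = 32 B$ ($K{\left(B \right)} = 16 \left(B + B\right) = 16 \cdot 2 B = 32 B$)
$p{\left(x \right)} = 3 + x^{2}$
$W + p{\left(K{\left(j \right)} \right)} = - \frac{3047929}{1020113} + \left(3 + \left(32 \left(-6\right)\right)^{2}\right) = - \frac{3047929}{1020113} + \left(3 + \left(-192\right)^{2}\right) = - \frac{3047929}{1020113} + \left(3 + 36864\right) = - \frac{3047929}{1020113} + 36867 = \frac{37605458042}{1020113}$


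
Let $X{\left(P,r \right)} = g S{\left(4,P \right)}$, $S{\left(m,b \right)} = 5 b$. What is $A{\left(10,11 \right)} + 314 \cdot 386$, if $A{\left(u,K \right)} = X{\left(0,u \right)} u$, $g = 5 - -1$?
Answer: $121204$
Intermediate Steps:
$g = 6$ ($g = 5 + 1 = 6$)
$X{\left(P,r \right)} = 30 P$ ($X{\left(P,r \right)} = 6 \cdot 5 P = 30 P$)
$A{\left(u,K \right)} = 0$ ($A{\left(u,K \right)} = 30 \cdot 0 u = 0 u = 0$)
$A{\left(10,11 \right)} + 314 \cdot 386 = 0 + 314 \cdot 386 = 0 + 121204 = 121204$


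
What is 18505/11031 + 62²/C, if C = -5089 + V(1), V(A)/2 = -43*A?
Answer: 17786737/19028475 ≈ 0.93474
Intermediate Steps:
V(A) = -86*A (V(A) = 2*(-43*A) = -86*A)
C = -5175 (C = -5089 - 86*1 = -5089 - 86 = -5175)
18505/11031 + 62²/C = 18505/11031 + 62²/(-5175) = 18505*(1/11031) + 3844*(-1/5175) = 18505/11031 - 3844/5175 = 17786737/19028475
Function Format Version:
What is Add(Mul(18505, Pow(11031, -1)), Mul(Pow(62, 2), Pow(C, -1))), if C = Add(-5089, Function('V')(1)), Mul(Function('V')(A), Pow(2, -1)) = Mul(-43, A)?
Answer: Rational(17786737, 19028475) ≈ 0.93474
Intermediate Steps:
Function('V')(A) = Mul(-86, A) (Function('V')(A) = Mul(2, Mul(-43, A)) = Mul(-86, A))
C = -5175 (C = Add(-5089, Mul(-86, 1)) = Add(-5089, -86) = -5175)
Add(Mul(18505, Pow(11031, -1)), Mul(Pow(62, 2), Pow(C, -1))) = Add(Mul(18505, Pow(11031, -1)), Mul(Pow(62, 2), Pow(-5175, -1))) = Add(Mul(18505, Rational(1, 11031)), Mul(3844, Rational(-1, 5175))) = Add(Rational(18505, 11031), Rational(-3844, 5175)) = Rational(17786737, 19028475)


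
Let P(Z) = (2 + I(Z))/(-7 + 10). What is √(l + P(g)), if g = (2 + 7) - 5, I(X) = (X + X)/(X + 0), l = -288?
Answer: 2*I*√645/3 ≈ 16.931*I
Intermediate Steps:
I(X) = 2 (I(X) = (2*X)/X = 2)
g = 4 (g = 9 - 5 = 4)
P(Z) = 4/3 (P(Z) = (2 + 2)/(-7 + 10) = 4/3)
√(l + P(g)) = √(-288 + 4/3) = √(-860/3) = 2*I*√645/3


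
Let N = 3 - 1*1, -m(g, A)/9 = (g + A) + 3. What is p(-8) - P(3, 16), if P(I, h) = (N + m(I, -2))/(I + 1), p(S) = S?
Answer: ½ ≈ 0.50000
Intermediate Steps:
m(g, A) = -27 - 9*A - 9*g (m(g, A) = -9*((g + A) + 3) = -9*((A + g) + 3) = -9*(3 + A + g) = -27 - 9*A - 9*g)
N = 2 (N = 3 - 1 = 2)
P(I, h) = (-7 - 9*I)/(1 + I) (P(I, h) = (2 + (-27 - 9*(-2) - 9*I))/(I + 1) = (2 + (-27 + 18 - 9*I))/(1 + I) = (2 + (-9 - 9*I))/(1 + I) = (-7 - 9*I)/(1 + I))
p(-8) - P(3, 16) = -8 - (-7 - 9*3)/(1 + 3) = -8 - (-7 - 27)/4 = -8 - (-34)/4 = -8 - 1*(-17/2) = -8 + 17/2 = ½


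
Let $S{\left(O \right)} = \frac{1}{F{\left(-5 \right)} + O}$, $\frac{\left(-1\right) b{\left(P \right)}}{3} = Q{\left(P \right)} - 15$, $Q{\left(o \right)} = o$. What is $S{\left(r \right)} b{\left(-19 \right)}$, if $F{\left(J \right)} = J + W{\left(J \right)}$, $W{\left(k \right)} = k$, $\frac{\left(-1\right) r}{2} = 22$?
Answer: $- \frac{17}{9} \approx -1.8889$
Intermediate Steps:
$r = -44$ ($r = \left(-2\right) 22 = -44$)
$b{\left(P \right)} = 45 - 3 P$ ($b{\left(P \right)} = - 3 \left(P - 15\right) = - 3 \left(-15 + P\right) = 45 - 3 P$)
$F{\left(J \right)} = 2 J$ ($F{\left(J \right)} = J + J = 2 J$)
$S{\left(O \right)} = \frac{1}{-10 + O}$ ($S{\left(O \right)} = \frac{1}{2 \left(-5\right) + O} = \frac{1}{-10 + O}$)
$S{\left(r \right)} b{\left(-19 \right)} = \frac{45 - -57}{-10 - 44} = \frac{45 + 57}{-54} = \left(- \frac{1}{54}\right) 102 = - \frac{17}{9}$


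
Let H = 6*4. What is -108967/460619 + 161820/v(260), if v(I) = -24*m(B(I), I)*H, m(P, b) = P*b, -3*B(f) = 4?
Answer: 879647267/1532940032 ≈ 0.57383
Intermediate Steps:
H = 24
B(f) = -4/3 (B(f) = -1/3*4 = -4/3)
v(I) = 768*I (v(I) = -24*(-4*I/3)*24 = -(-768)*I = 768*I)
-108967/460619 + 161820/v(260) = -108967/460619 + 161820/((768*260)) = -108967*1/460619 + 161820/199680 = -108967/460619 + 161820*(1/199680) = -108967/460619 + 2697/3328 = 879647267/1532940032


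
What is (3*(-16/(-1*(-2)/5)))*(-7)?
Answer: 840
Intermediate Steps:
(3*(-16/(-1*(-2)/5)))*(-7) = (3*(-16/(2*(⅕))))*(-7) = (3*(-16/⅖))*(-7) = (3*(-16*5/2))*(-7) = (3*(-40))*(-7) = -120*(-7) = 840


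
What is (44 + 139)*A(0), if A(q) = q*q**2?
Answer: 0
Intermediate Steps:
A(q) = q**3
(44 + 139)*A(0) = (44 + 139)*0**3 = 183*0 = 0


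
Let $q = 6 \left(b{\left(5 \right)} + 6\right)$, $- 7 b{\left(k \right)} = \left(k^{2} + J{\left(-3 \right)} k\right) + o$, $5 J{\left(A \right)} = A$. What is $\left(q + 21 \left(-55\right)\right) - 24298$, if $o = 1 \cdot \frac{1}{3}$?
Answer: $- \frac{178053}{7} \approx -25436.0$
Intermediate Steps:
$J{\left(A \right)} = \frac{A}{5}$
$o = \frac{1}{3}$ ($o = 1 \cdot \frac{1}{3} = \frac{1}{3} \approx 0.33333$)
$b{\left(k \right)} = - \frac{1}{21} - \frac{k^{2}}{7} + \frac{3 k}{35}$ ($b{\left(k \right)} = - \frac{\left(k^{2} + \frac{1}{5} \left(-3\right) k\right) + \frac{1}{3}}{7} = - \frac{\left(k^{2} - \frac{3 k}{5}\right) + \frac{1}{3}}{7} = - \frac{\frac{1}{3} + k^{2} - \frac{3 k}{5}}{7} = - \frac{1}{21} - \frac{k^{2}}{7} + \frac{3 k}{35}$)
$q = \frac{118}{7}$ ($q = 6 \left(\left(- \frac{1}{21} - \frac{5^{2}}{7} + \frac{3}{35} \cdot 5\right) + 6\right) = 6 \left(\left(- \frac{1}{21} - \frac{25}{7} + \frac{3}{7}\right) + 6\right) = 6 \left(- \frac{67}{21} + 6\right) = 6 \cdot \frac{59}{21} = \frac{118}{7} \approx 16.857$)
$\left(q + 21 \left(-55\right)\right) - 24298 = \left(\frac{118}{7} + 21 \left(-55\right)\right) - 24298 = \left(\frac{118}{7} - 1155\right) - 24298 = - \frac{7967}{7} - 24298 = - \frac{178053}{7}$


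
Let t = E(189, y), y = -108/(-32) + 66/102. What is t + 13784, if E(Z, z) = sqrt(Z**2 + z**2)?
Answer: 13784 + 5*sqrt(26439793)/136 ≈ 13973.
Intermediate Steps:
y = 547/136 (y = -108*(-1/32) + 66*(1/102) = 27/8 + 11/17 = 547/136 ≈ 4.0221)
t = 5*sqrt(26439793)/136 (t = sqrt(189**2 + (547/136)**2) = sqrt(35721 + 299209/18496) = sqrt(660994825/18496) = 5*sqrt(26439793)/136 ≈ 189.04)
t + 13784 = 5*sqrt(26439793)/136 + 13784 = 13784 + 5*sqrt(26439793)/136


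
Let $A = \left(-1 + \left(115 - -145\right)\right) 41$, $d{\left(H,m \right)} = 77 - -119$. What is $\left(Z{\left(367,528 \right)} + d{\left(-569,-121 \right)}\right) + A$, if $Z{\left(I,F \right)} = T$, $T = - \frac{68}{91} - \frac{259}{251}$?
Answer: $\frac{246984778}{22841} \approx 10813.0$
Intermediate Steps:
$d{\left(H,m \right)} = 196$ ($d{\left(H,m \right)} = 77 + 119 = 196$)
$T = - \frac{40637}{22841}$ ($T = \left(-68\right) \frac{1}{91} - \frac{259}{251} = - \frac{68}{91} - \frac{259}{251} = - \frac{40637}{22841} \approx -1.7791$)
$Z{\left(I,F \right)} = - \frac{40637}{22841}$
$A = 10619$ ($A = \left(-1 + \left(115 + 145\right)\right) 41 = \left(-1 + 260\right) 41 = 259 \cdot 41 = 10619$)
$\left(Z{\left(367,528 \right)} + d{\left(-569,-121 \right)}\right) + A = \left(- \frac{40637}{22841} + 196\right) + 10619 = \frac{4436199}{22841} + 10619 = \frac{246984778}{22841}$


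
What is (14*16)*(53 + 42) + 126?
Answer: 21406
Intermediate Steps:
(14*16)*(53 + 42) + 126 = 224*95 + 126 = 21280 + 126 = 21406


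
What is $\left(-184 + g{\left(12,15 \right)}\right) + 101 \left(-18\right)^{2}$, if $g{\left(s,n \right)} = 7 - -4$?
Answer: $32551$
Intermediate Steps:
$g{\left(s,n \right)} = 11$ ($g{\left(s,n \right)} = 7 + 4 = 11$)
$\left(-184 + g{\left(12,15 \right)}\right) + 101 \left(-18\right)^{2} = \left(-184 + 11\right) + 101 \left(-18\right)^{2} = -173 + 101 \cdot 324 = -173 + 32724 = 32551$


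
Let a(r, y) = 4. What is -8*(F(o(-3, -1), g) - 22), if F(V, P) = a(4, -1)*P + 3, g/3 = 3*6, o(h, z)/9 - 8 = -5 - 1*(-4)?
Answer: -1576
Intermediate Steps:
o(h, z) = 63 (o(h, z) = 72 + 9*(-5 - 1*(-4)) = 72 + 9*(-5 + 4) = 72 + 9*(-1) = 72 - 9 = 63)
g = 54 (g = 3*(3*6) = 3*18 = 54)
F(V, P) = 3 + 4*P (F(V, P) = 4*P + 3 = 3 + 4*P)
-8*(F(o(-3, -1), g) - 22) = -8*((3 + 4*54) - 22) = -8*((3 + 216) - 22) = -8*(219 - 22) = -8*197 = -1576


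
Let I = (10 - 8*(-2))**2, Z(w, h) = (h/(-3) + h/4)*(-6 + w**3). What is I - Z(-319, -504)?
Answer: 1363394806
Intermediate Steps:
Z(w, h) = -h*(-6 + w**3)/12 (Z(w, h) = (h*(-1/3) + h*(1/4))*(-6 + w**3) = (-h/3 + h/4)*(-6 + w**3) = (-h/12)*(-6 + w**3) = -h*(-6 + w**3)/12)
I = 676 (I = (10 + 16)**2 = 26**2 = 676)
I - Z(-319, -504) = 676 - (-504)*(6 - 1*(-319)**3)/12 = 676 - (-504)*(6 - 1*(-32461759))/12 = 676 - (-504)*(6 + 32461759)/12 = 676 - (-504)*32461765/12 = 676 - 1*(-1363394130) = 676 + 1363394130 = 1363394806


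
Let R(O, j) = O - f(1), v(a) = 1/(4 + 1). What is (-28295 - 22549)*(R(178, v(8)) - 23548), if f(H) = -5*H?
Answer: 1187970060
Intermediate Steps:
v(a) = ⅕ (v(a) = 1/5 = ⅕)
R(O, j) = 5 + O (R(O, j) = O - (-5) = O - 1*(-5) = O + 5 = 5 + O)
(-28295 - 22549)*(R(178, v(8)) - 23548) = (-28295 - 22549)*((5 + 178) - 23548) = -50844*(183 - 23548) = -50844*(-23365) = 1187970060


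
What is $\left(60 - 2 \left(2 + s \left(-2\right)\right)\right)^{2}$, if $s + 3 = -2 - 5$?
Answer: $256$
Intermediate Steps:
$s = -10$ ($s = -3 - 7 = -10$)
$\left(60 - 2 \left(2 + s \left(-2\right)\right)\right)^{2} = \left(60 - 2 \left(2 - -20\right)\right)^{2} = \left(60 - 2 \left(2 + 20\right)\right)^{2} = \left(60 - 44\right)^{2} = 16^{2} = 256$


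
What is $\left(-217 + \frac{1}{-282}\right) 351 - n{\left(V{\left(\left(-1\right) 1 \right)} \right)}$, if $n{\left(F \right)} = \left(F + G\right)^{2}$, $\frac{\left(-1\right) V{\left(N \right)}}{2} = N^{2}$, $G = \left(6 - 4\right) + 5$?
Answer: $- \frac{7162165}{94} \approx -76193.0$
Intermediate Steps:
$G = 7$ ($G = 2 + 5 = 7$)
$V{\left(N \right)} = - 2 N^{2}$
$n{\left(F \right)} = \left(7 + F\right)^{2}$ ($n{\left(F \right)} = \left(F + 7\right)^{2} = \left(7 + F\right)^{2}$)
$\left(-217 + \frac{1}{-282}\right) 351 - n{\left(V{\left(\left(-1\right) 1 \right)} \right)} = \left(-217 + \frac{1}{-282}\right) 351 - \left(7 - 2 \left(\left(-1\right) 1\right)^{2}\right)^{2} = \left(-217 - \frac{1}{282}\right) 351 - \left(7 - 2 \left(-1\right)^{2}\right)^{2} = \left(- \frac{61195}{282}\right) 351 - \left(7 - 2\right)^{2} = - \frac{7159815}{94} - \left(7 - 2\right)^{2} = - \frac{7159815}{94} - 5^{2} = - \frac{7159815}{94} - 25 = - \frac{7162165}{94}$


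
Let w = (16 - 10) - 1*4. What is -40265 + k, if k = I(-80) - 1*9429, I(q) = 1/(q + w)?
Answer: -3876133/78 ≈ -49694.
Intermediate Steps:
w = 2 (w = 6 - 4 = 2)
I(q) = 1/(2 + q) (I(q) = 1/(q + 2) = 1/(2 + q))
k = -735463/78 (k = 1/(2 - 80) - 1*9429 = 1/(-78) - 9429 = -1/78 - 9429 = -735463/78 ≈ -9429.0)
-40265 + k = -40265 - 735463/78 = -3876133/78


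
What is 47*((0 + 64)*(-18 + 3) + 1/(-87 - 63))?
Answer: -6768047/150 ≈ -45120.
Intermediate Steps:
47*((0 + 64)*(-18 + 3) + 1/(-87 - 63)) = 47*(64*(-15) + 1/(-150)) = 47*(-960 - 1/150) = 47*(-144001/150) = -6768047/150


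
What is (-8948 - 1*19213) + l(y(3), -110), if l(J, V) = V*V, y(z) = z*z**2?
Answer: -16061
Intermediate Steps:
y(z) = z**3
l(J, V) = V**2
(-8948 - 1*19213) + l(y(3), -110) = (-8948 - 1*19213) + (-110)**2 = (-8948 - 19213) + 12100 = -28161 + 12100 = -16061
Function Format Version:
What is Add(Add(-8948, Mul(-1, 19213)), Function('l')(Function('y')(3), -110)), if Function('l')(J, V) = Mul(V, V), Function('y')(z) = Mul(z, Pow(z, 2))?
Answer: -16061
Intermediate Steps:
Function('y')(z) = Pow(z, 3)
Function('l')(J, V) = Pow(V, 2)
Add(Add(-8948, Mul(-1, 19213)), Function('l')(Function('y')(3), -110)) = Add(Add(-8948, Mul(-1, 19213)), Pow(-110, 2)) = Add(Add(-8948, -19213), 12100) = Add(-28161, 12100) = -16061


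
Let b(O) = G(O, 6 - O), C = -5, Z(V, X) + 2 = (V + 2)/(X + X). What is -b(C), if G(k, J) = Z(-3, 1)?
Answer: 5/2 ≈ 2.5000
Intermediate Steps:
Z(V, X) = -2 + (2 + V)/(2*X) (Z(V, X) = -2 + (V + 2)/(X + X) = -2 + (2 + V)/((2*X)) = -2 + (2 + V)*(1/(2*X)) = -2 + (2 + V)/(2*X))
G(k, J) = -5/2 (G(k, J) = (½)*(2 - 3 - 4*1)/1 = (½)*1*(2 - 3 - 4) = (½)*1*(-5) = -5/2)
b(O) = -5/2
-b(C) = -1*(-5/2) = 5/2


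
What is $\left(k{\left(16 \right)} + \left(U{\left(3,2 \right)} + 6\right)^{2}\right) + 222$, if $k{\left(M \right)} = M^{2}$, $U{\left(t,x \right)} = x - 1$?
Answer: $527$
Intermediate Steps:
$U{\left(t,x \right)} = -1 + x$
$\left(k{\left(16 \right)} + \left(U{\left(3,2 \right)} + 6\right)^{2}\right) + 222 = \left(16^{2} + \left(\left(-1 + 2\right) + 6\right)^{2}\right) + 222 = \left(256 + \left(1 + 6\right)^{2}\right) + 222 = \left(256 + 7^{2}\right) + 222 = \left(256 + 49\right) + 222 = 305 + 222 = 527$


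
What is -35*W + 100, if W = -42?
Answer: 1570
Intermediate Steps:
-35*W + 100 = -35*(-42) + 100 = 1470 + 100 = 1570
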